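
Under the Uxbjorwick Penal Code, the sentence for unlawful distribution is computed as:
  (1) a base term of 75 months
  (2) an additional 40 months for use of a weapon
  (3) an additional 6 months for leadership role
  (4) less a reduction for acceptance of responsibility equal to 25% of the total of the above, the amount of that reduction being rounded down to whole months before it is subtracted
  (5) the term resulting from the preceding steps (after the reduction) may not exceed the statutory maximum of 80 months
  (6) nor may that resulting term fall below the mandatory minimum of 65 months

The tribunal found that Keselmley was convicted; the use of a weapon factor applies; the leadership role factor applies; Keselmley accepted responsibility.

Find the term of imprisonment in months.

80 months

Use of a weapon enhancement: +40 months
Leadership role enhancement: +6 months
Adjusted term: 75 months + 40 months + 6 months = 121 months
Acceptance of responsibility reduction: 25% of 121 months = 30 months (rounded down)
After reduction: 121 − 30 = 91 months
Cap at 80 months: 91 months exceeds the cap → 80 months
Minimum 65 months: 80 months meets the minimum, no increase.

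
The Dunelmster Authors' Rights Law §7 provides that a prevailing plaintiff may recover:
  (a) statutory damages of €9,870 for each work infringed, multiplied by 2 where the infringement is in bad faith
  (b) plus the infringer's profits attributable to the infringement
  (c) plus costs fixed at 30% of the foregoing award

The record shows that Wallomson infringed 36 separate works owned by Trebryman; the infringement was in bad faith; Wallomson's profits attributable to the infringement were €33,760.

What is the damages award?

€967,720

Statutory damages: 36 × €9,870 = €355,320
Doubled: 2 × €355,320 = €710,640
Combined award: €710,640 + €33,760 = €744,400
Costs: 30% of €744,400 = €223,320
Award plus costs: €744,400 + €223,320 = €967,720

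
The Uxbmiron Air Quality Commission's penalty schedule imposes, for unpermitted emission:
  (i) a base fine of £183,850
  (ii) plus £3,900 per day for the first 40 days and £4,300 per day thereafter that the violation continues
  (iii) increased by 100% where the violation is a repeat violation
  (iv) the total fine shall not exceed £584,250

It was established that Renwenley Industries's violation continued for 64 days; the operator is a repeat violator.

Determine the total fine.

£584,250

First 40 days: 40 × £3,900 = £156,000
Remaining days: (64 − 40) × £4,300 = £103,200
Per-day component: £156,000 + £103,200 = £259,200
Base plus per-day: £183,850 + £259,200 = £443,050
Enhancement: 100% of £443,050 = £443,050
Enhanced fine: £443,050 + £443,050 = £886,100
Cap at £584,250: £886,100 exceeds the cap → £584,250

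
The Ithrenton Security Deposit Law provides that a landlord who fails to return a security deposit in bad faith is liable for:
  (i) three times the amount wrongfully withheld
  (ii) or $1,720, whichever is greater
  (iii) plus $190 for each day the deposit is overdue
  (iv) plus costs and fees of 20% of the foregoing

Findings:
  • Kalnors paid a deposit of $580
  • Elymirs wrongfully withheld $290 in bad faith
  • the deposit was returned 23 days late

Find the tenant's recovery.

$7,308

Trebled: 3 × $290 = $870
Minimum $1,720: $870 is below the minimum → $1,720
Late-return penalty: 23 × $190 = $4,370
Damages plus late penalty: $1,720 + $4,370 = $6,090
Costs and fees: 20% of $6,090 = $1,218
Total recovery: $6,090 + $1,218 = $7,308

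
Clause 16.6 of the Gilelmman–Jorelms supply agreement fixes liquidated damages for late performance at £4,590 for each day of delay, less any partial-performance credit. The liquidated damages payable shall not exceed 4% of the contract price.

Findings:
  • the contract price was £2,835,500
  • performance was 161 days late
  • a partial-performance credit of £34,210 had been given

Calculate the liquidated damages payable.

£113,420

Per-day damages: 161 × £4,590 = £738,990
Less partial-performance credit: £738,990 − £34,210 = £704,780
Cap: 4% of £2,835,500 = £113,420
Cap at £113,420: £704,780 exceeds the cap → £113,420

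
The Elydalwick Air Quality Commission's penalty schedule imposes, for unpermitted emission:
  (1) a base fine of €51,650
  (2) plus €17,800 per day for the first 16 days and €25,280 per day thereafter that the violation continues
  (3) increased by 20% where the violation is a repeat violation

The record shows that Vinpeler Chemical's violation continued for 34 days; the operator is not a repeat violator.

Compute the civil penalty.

€791,490

First 16 days: 16 × €17,800 = €284,800
Remaining days: (34 − 16) × €25,280 = €455,040
Per-day component: €284,800 + €455,040 = €739,840
Base plus per-day: €51,650 + €739,840 = €791,490
The operator is not a repeat violator: no 20% increase.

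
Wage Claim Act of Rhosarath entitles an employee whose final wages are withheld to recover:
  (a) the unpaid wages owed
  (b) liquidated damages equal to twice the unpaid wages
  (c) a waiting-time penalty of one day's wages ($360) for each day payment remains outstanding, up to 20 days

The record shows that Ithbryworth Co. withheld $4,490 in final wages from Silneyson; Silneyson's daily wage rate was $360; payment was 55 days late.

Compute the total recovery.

Total award: $20,670

Doubled: 2 × $4,490 = $8,980
Penalty days: min(55, 20) = 20
Waiting-time penalty: 20 × $360 = $7,200
Total award: $4,490 + $8,980 + $7,200 = $20,670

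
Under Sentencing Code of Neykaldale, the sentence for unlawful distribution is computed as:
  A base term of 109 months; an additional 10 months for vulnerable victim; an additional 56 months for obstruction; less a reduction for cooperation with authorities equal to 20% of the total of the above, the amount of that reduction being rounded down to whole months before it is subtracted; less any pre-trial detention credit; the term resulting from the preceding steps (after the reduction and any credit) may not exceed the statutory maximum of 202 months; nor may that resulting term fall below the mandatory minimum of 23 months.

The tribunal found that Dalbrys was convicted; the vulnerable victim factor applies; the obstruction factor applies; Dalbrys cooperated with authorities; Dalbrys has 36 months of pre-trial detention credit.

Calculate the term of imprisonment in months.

Sentence: 104 months

Vulnerable victim enhancement: +10 months
Obstruction enhancement: +56 months
Adjusted term: 109 months + 10 months + 56 months = 175 months
Cooperation with authorities reduction: 20% of 175 months = 35 months (rounded down)
After reduction: 175 − 35 = 140 months
Less pre-trial detention credit: 140 months − 36 months = 104 months
Cap at 202 months: 104 months is within the cap, no reduction.
Minimum 23 months: 104 months meets the minimum, no increase.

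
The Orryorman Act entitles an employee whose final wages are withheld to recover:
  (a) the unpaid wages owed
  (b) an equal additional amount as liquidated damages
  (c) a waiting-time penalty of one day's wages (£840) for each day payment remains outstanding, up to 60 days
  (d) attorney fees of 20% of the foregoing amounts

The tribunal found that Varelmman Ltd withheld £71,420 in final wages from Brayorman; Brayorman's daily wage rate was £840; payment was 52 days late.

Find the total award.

Liquidated damages (equal amount): £71,420
Penalty days: min(52, 60) = 52
Waiting-time penalty: 52 × £840 = £43,680
Subtotal: £71,420 + £71,420 + £43,680 = £186,520
Attorney fees: 20% of £186,520 = £37,304
Total award: £186,520 + £37,304 = £223,824

£223,824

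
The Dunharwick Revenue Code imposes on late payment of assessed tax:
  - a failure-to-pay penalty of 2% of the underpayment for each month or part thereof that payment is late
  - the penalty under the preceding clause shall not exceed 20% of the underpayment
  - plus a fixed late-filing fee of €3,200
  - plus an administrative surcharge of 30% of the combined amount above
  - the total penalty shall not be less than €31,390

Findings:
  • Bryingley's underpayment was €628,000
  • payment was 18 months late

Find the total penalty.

€167,440

Accrued rate: 2% × 18 = 36%, capped at 20% → 20%
Failure-to-pay penalty: 20% of €628,000 = €125,600
Penalty before surcharge: €125,600 + €3,200 = €128,800
Administrative surcharge: 30% of €128,800 = €38,640
Total penalty: €128,800 + €38,640 = €167,440
Minimum €31,390: €167,440 meets the minimum, no increase.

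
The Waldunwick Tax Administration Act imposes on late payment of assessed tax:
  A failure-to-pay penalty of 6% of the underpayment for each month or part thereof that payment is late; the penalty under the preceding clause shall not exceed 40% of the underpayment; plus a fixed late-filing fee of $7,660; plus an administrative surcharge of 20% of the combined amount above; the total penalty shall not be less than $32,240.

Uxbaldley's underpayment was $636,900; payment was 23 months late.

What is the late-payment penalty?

$314,904

Accrued rate: 6% × 23 = 138%, capped at 40% → 40%
Failure-to-pay penalty: 40% of $636,900 = $254,760
Penalty before surcharge: $254,760 + $7,660 = $262,420
Administrative surcharge: 20% of $262,420 = $52,484
Total penalty: $262,420 + $52,484 = $314,904
Minimum $32,240: $314,904 meets the minimum, no increase.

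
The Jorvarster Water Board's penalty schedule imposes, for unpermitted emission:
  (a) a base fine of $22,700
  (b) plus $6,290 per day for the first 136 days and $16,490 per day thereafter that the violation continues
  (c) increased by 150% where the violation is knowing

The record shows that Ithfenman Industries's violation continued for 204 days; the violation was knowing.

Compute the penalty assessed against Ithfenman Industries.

Civil penalty: $4,998,650

First 136 days: 136 × $6,290 = $855,440
Remaining days: (204 − 136) × $16,490 = $1,121,320
Per-day component: $855,440 + $1,121,320 = $1,976,760
Base plus per-day: $22,700 + $1,976,760 = $1,999,460
Enhancement: 150% of $1,999,460 = $2,999,190
Enhanced fine: $1,999,460 + $2,999,190 = $4,998,650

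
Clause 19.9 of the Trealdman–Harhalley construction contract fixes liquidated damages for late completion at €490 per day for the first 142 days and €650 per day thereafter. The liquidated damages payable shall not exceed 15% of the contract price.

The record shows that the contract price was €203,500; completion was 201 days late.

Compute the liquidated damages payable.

First 142 days: 142 × €490 = €69,580
Remaining days: (201 − 142) × €650 = €38,350
Accrued per-day damages: €69,580 + €38,350 = €107,930
Cap: 15% of €203,500 = €30,525
Cap at €30,525: €107,930 exceeds the cap → €30,525

Liquidated damages: €30,525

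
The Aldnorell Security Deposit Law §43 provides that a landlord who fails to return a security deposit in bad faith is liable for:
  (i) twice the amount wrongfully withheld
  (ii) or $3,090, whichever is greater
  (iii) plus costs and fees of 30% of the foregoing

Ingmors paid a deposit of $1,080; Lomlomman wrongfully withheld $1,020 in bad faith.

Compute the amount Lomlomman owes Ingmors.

Doubled: 2 × $1,020 = $2,040
Minimum $3,090: $2,040 is below the minimum → $3,090
Costs and fees: 30% of $3,090 = $927
Total recovery: $3,090 + $927 = $4,017

$4,017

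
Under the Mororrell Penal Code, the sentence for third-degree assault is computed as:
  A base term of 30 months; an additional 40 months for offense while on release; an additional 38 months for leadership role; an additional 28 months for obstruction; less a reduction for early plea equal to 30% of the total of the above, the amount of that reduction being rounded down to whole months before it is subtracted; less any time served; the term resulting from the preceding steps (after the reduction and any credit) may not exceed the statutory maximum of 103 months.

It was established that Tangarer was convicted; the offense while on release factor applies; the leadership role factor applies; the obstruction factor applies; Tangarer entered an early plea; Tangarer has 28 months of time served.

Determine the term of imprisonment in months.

Sentence: 68 months

Offense while on release enhancement: +40 months
Leadership role enhancement: +38 months
Obstruction enhancement: +28 months
Adjusted term: 30 months + 40 months + 38 months + 28 months = 136 months
Early plea reduction: 30% of 136 months = 40 months (rounded down)
After reduction: 136 − 40 = 96 months
Less time served: 96 months − 28 months = 68 months
Cap at 103 months: 68 months is within the cap, no reduction.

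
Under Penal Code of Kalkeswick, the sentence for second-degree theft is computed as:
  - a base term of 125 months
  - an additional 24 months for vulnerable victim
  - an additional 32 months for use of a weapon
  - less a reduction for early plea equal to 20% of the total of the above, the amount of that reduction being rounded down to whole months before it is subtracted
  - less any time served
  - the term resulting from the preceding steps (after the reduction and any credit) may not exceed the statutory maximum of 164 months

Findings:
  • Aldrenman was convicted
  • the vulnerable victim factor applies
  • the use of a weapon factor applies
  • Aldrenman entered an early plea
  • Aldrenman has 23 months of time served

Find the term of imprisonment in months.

Vulnerable victim enhancement: +24 months
Use of a weapon enhancement: +32 months
Adjusted term: 125 months + 24 months + 32 months = 181 months
Early plea reduction: 20% of 181 months = 36 months (rounded down)
After reduction: 181 − 36 = 145 months
Less time served: 145 months − 23 months = 122 months
Cap at 164 months: 122 months is within the cap, no reduction.

122 months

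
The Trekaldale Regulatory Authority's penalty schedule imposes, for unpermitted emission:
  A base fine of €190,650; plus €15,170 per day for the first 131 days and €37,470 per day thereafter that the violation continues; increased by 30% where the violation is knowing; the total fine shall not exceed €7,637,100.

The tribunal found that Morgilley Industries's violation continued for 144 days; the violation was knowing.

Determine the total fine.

First 131 days: 131 × €15,170 = €1,987,270
Remaining days: (144 − 131) × €37,470 = €487,110
Per-day component: €1,987,270 + €487,110 = €2,474,380
Base plus per-day: €190,650 + €2,474,380 = €2,665,030
Enhancement: 30% of €2,665,030 = €799,509
Enhanced fine: €2,665,030 + €799,509 = €3,464,539
Cap at €7,637,100: €3,464,539 is within the cap, no reduction.

€3,464,539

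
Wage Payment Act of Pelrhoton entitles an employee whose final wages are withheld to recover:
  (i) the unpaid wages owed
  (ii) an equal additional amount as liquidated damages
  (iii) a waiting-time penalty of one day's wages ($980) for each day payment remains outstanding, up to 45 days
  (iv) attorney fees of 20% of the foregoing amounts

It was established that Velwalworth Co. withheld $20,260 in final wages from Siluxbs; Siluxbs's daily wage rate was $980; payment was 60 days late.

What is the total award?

$101,544

Liquidated damages (equal amount): $20,260
Penalty days: min(60, 45) = 45
Waiting-time penalty: 45 × $980 = $44,100
Subtotal: $20,260 + $20,260 + $44,100 = $84,620
Attorney fees: 20% of $84,620 = $16,924
Total award: $84,620 + $16,924 = $101,544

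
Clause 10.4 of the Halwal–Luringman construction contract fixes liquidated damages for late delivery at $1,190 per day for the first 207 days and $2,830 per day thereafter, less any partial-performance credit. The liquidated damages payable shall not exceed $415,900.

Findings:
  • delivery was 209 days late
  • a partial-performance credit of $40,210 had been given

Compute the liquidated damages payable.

First 207 days: 207 × $1,190 = $246,330
Remaining days: (209 − 207) × $2,830 = $5,660
Accrued per-day damages: $246,330 + $5,660 = $251,990
Less partial-performance credit: $251,990 − $40,210 = $211,780
Cap at $415,900: $211,780 is within the cap, no reduction.

$211,780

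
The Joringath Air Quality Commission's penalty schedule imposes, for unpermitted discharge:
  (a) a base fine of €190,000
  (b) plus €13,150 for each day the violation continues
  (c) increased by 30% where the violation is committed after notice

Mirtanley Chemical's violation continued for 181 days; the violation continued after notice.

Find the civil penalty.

Per-day component: 181 × €13,150 = €2,380,150
Base plus per-day: €190,000 + €2,380,150 = €2,570,150
Enhancement: 30% of €2,570,150 = €771,045
Enhanced fine: €2,570,150 + €771,045 = €3,341,195

Civil penalty: €3,341,195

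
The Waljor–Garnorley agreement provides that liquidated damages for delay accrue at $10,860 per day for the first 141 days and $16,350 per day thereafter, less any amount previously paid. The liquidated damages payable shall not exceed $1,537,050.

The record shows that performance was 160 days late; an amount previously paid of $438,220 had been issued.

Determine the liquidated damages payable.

$1,403,690

First 141 days: 141 × $10,860 = $1,531,260
Remaining days: (160 − 141) × $16,350 = $310,650
Accrued per-day damages: $1,531,260 + $310,650 = $1,841,910
Less amount previously paid: $1,841,910 − $438,220 = $1,403,690
Cap at $1,537,050: $1,403,690 is within the cap, no reduction.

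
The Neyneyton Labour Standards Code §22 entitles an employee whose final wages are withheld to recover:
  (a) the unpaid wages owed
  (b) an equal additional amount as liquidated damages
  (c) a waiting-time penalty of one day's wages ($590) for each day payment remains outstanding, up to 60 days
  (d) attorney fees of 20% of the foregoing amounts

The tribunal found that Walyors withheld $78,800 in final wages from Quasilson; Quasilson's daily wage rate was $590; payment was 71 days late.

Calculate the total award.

$231,600

Liquidated damages (equal amount): $78,800
Penalty days: min(71, 60) = 60
Waiting-time penalty: 60 × $590 = $35,400
Subtotal: $78,800 + $78,800 + $35,400 = $193,000
Attorney fees: 20% of $193,000 = $38,600
Total award: $193,000 + $38,600 = $231,600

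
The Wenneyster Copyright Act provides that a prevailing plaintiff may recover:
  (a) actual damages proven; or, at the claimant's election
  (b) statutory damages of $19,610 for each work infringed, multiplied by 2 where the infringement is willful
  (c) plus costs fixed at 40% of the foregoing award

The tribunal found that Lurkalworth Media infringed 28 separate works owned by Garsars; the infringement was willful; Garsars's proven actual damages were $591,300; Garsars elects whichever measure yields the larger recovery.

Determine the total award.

Statutory damages: 28 × $19,610 = $549,080
Doubled: 2 × $549,080 = $1,098,160
Greater of actual damages ($591,300) or enhanced statutory damages ($1,098,160): $1,098,160
Costs: 40% of $1,098,160 = $439,264
Award plus costs: $1,098,160 + $439,264 = $1,537,424

$1,537,424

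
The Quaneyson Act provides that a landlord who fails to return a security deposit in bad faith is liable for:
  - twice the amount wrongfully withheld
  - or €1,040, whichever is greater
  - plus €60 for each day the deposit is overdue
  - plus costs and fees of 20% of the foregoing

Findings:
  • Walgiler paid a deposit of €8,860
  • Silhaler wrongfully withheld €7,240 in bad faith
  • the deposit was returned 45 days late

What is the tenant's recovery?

Doubled: 2 × €7,240 = €14,480
Minimum €1,040: €14,480 meets the minimum, no increase.
Late-return penalty: 45 × €60 = €2,700
Damages plus late penalty: €14,480 + €2,700 = €17,180
Costs and fees: 20% of €17,180 = €3,436
Total recovery: €17,180 + €3,436 = €20,616

€20,616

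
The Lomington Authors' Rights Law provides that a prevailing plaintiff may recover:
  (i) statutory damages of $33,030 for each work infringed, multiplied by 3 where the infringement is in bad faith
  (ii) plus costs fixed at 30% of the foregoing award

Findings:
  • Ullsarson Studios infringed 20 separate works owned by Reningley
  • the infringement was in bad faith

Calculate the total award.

Statutory damages: 20 × $33,030 = $660,600
Trebled: 3 × $660,600 = $1,981,800
Costs: 30% of $1,981,800 = $594,540
Award plus costs: $1,981,800 + $594,540 = $2,576,340

$2,576,340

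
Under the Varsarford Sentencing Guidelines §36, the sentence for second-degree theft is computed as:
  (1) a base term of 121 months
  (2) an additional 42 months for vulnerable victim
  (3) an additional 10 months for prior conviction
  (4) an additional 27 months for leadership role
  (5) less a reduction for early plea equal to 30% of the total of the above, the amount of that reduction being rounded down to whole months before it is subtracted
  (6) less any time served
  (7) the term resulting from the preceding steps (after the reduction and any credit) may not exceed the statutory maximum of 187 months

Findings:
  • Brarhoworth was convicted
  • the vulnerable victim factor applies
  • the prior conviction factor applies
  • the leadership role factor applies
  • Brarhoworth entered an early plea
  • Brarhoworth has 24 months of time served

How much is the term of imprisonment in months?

Vulnerable victim enhancement: +42 months
Prior conviction enhancement: +10 months
Leadership role enhancement: +27 months
Adjusted term: 121 months + 42 months + 10 months + 27 months = 200 months
Early plea reduction: 30% of 200 months = 60 months (rounded down)
After reduction: 200 − 60 = 140 months
Less time served: 140 months − 24 months = 116 months
Cap at 187 months: 116 months is within the cap, no reduction.

116 months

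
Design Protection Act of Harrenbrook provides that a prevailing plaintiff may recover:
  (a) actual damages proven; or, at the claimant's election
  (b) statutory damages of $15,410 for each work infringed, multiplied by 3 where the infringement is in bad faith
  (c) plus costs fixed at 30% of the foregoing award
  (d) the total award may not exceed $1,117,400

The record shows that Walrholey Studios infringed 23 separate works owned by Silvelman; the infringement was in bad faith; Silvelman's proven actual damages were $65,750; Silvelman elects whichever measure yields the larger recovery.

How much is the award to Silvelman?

Statutory damages: 23 × $15,410 = $354,430
Trebled: 3 × $354,430 = $1,063,290
Greater of actual damages ($65,750) or enhanced statutory damages ($1,063,290): $1,063,290
Costs: 30% of $1,063,290 = $318,987
Award plus costs: $1,063,290 + $318,987 = $1,382,277
Cap at $1,117,400: $1,382,277 exceeds the cap → $1,117,400

Award: $1,117,400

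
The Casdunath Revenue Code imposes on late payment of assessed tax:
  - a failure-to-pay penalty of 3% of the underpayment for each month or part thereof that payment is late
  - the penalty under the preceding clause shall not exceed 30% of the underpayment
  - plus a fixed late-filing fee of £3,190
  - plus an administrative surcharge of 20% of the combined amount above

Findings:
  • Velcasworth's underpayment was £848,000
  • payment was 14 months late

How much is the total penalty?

Penalty: £309,108

Accrued rate: 3% × 14 = 42%, capped at 30% → 30%
Failure-to-pay penalty: 30% of £848,000 = £254,400
Penalty before surcharge: £254,400 + £3,190 = £257,590
Administrative surcharge: 20% of £257,590 = £51,518
Total penalty: £257,590 + £51,518 = £309,108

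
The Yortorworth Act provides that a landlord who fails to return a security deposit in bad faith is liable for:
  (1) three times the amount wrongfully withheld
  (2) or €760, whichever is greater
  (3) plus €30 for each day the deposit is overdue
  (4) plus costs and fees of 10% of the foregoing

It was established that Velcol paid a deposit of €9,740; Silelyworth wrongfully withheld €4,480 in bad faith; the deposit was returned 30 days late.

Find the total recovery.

€15,774

Trebled: 3 × €4,480 = €13,440
Minimum €760: €13,440 meets the minimum, no increase.
Late-return penalty: 30 × €30 = €900
Damages plus late penalty: €13,440 + €900 = €14,340
Costs and fees: 10% of €14,340 = €1,434
Total recovery: €14,340 + €1,434 = €15,774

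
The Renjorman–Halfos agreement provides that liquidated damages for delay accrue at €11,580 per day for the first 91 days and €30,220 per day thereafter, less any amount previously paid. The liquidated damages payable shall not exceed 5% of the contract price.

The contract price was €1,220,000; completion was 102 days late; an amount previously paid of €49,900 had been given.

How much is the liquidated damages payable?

Liquidated damages: €61,000

First 91 days: 91 × €11,580 = €1,053,780
Remaining days: (102 − 91) × €30,220 = €332,420
Accrued per-day damages: €1,053,780 + €332,420 = €1,386,200
Less amount previously paid: €1,386,200 − €49,900 = €1,336,300
Cap: 5% of €1,220,000 = €61,000
Cap at €61,000: €1,336,300 exceeds the cap → €61,000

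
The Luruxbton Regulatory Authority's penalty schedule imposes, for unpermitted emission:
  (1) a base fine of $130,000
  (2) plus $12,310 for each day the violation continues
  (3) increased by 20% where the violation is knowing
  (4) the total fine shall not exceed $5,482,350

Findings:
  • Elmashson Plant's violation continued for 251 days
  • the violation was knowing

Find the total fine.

Per-day component: 251 × $12,310 = $3,089,810
Base plus per-day: $130,000 + $3,089,810 = $3,219,810
Enhancement: 20% of $3,219,810 = $643,962
Enhanced fine: $3,219,810 + $643,962 = $3,863,772
Cap at $5,482,350: $3,863,772 is within the cap, no reduction.

$3,863,772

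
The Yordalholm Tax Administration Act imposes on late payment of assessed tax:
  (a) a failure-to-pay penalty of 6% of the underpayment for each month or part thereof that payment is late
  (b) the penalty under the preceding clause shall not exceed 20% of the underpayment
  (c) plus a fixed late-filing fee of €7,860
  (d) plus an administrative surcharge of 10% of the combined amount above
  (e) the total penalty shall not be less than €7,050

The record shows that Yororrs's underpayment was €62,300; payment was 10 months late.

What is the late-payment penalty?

€22,352

Accrued rate: 6% × 10 = 60%, capped at 20% → 20%
Failure-to-pay penalty: 20% of €62,300 = €12,460
Penalty before surcharge: €12,460 + €7,860 = €20,320
Administrative surcharge: 10% of €20,320 = €2,032
Total penalty: €20,320 + €2,032 = €22,352
Minimum €7,050: €22,352 meets the minimum, no increase.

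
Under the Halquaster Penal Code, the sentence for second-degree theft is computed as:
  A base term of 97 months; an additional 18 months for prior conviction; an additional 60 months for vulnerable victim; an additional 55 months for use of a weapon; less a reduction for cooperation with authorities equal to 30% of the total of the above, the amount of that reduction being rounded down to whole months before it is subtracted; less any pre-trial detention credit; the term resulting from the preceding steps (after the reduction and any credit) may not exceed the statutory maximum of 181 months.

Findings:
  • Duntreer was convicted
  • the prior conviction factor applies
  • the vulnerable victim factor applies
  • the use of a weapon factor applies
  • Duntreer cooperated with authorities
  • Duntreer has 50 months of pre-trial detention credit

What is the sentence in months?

Sentence: 111 months

Prior conviction enhancement: +18 months
Vulnerable victim enhancement: +60 months
Use of a weapon enhancement: +55 months
Adjusted term: 97 months + 18 months + 60 months + 55 months = 230 months
Cooperation with authorities reduction: 30% of 230 months = 69 months (rounded down)
After reduction: 230 − 69 = 161 months
Less pre-trial detention credit: 161 months − 50 months = 111 months
Cap at 181 months: 111 months is within the cap, no reduction.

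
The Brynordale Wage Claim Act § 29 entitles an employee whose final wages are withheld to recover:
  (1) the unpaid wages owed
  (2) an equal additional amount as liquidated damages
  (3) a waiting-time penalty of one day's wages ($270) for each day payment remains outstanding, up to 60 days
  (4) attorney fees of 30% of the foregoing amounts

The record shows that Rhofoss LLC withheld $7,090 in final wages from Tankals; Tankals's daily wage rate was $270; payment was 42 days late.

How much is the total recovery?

$33,176

Liquidated damages (equal amount): $7,090
Penalty days: min(42, 60) = 42
Waiting-time penalty: 42 × $270 = $11,340
Subtotal: $7,090 + $7,090 + $11,340 = $25,520
Attorney fees: 30% of $25,520 = $7,656
Total award: $25,520 + $7,656 = $33,176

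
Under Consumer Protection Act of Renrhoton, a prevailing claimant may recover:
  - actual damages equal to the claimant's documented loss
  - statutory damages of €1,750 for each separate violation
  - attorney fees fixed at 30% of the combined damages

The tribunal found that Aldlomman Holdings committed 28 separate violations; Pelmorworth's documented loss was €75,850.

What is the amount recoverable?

Total recovery: €162,305

Statutory damages: 28 × €1,750 = €49,000
Combined damages: €75,850 + €49,000 = €124,850
Attorney fees: 30% of €124,850 = €37,455
Total recovery: €124,850 + €37,455 = €162,305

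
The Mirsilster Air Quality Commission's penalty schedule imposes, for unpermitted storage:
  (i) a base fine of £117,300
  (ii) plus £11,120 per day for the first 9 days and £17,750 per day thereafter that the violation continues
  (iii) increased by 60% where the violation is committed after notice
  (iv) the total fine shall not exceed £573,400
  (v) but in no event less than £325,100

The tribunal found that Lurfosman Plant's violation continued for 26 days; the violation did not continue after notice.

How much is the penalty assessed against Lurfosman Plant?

First 9 days: 9 × £11,120 = £100,080
Remaining days: (26 − 9) × £17,750 = £301,750
Per-day component: £100,080 + £301,750 = £401,830
Base plus per-day: £117,300 + £401,830 = £519,130
The violation did not continue after notice: no 60% increase.
Cap at £573,400: £519,130 is within the cap, no reduction.
Minimum £325,100: £519,130 meets the minimum, no increase.

£519,130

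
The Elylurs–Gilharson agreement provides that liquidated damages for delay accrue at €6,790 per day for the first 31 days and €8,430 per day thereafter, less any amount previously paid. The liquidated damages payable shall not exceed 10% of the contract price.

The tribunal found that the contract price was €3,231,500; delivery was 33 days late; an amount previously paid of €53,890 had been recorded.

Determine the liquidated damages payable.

First 31 days: 31 × €6,790 = €210,490
Remaining days: (33 − 31) × €8,430 = €16,860
Accrued per-day damages: €210,490 + €16,860 = €227,350
Less amount previously paid: €227,350 − €53,890 = €173,460
Cap: 10% of €3,231,500 = €323,150
Cap at €323,150: €173,460 is within the cap, no reduction.

€173,460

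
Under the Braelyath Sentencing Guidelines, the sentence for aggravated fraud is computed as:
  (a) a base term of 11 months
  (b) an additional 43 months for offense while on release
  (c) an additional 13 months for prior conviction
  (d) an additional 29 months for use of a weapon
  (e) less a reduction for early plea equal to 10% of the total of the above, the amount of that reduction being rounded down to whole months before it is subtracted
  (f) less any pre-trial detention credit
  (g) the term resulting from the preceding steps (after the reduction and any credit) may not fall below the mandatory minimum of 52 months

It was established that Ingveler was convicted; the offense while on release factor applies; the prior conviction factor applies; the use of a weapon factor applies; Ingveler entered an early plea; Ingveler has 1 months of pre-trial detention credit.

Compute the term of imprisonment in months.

86 months

Offense while on release enhancement: +43 months
Prior conviction enhancement: +13 months
Use of a weapon enhancement: +29 months
Adjusted term: 11 months + 43 months + 13 months + 29 months = 96 months
Early plea reduction: 10% of 96 months = 9 months (rounded down)
After reduction: 96 − 9 = 87 months
Less pre-trial detention credit: 87 months − 1 months = 86 months
Minimum 52 months: 86 months meets the minimum, no increase.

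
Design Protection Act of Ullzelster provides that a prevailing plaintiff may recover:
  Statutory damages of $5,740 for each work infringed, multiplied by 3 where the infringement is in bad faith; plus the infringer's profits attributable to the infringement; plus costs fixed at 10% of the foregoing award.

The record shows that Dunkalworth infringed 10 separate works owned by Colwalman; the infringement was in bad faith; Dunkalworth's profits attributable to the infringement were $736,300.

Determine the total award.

Award: $999,350

Statutory damages: 10 × $5,740 = $57,400
Trebled: 3 × $57,400 = $172,200
Combined award: $172,200 + $736,300 = $908,500
Costs: 10% of $908,500 = $90,850
Award plus costs: $908,500 + $90,850 = $999,350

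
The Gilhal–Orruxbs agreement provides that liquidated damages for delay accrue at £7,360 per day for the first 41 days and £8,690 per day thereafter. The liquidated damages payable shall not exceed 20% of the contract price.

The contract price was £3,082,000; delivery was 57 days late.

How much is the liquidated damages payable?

First 41 days: 41 × £7,360 = £301,760
Remaining days: (57 − 41) × £8,690 = £139,040
Accrued per-day damages: £301,760 + £139,040 = £440,800
Cap: 20% of £3,082,000 = £616,400
Cap at £616,400: £440,800 is within the cap, no reduction.

Liquidated damages: £440,800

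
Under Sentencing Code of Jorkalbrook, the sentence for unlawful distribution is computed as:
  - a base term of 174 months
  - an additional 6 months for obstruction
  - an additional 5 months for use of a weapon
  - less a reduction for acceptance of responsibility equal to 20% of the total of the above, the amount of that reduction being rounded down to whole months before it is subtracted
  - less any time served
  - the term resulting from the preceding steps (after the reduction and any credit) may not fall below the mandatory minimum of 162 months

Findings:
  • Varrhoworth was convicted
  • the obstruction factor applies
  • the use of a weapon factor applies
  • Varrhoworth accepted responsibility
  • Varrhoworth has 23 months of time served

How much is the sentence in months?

Obstruction enhancement: +6 months
Use of a weapon enhancement: +5 months
Adjusted term: 174 months + 6 months + 5 months = 185 months
Acceptance of responsibility reduction: 20% of 185 months = 37 months (rounded down)
After reduction: 185 − 37 = 148 months
Less time served: 148 months − 23 months = 125 months
Minimum 162 months: 125 months is below the minimum → 162 months

162 months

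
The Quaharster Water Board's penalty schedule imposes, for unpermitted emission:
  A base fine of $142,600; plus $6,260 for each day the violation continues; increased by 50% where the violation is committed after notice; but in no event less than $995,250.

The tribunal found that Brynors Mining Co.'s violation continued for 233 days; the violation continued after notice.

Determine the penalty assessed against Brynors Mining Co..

$2,401,770

Per-day component: 233 × $6,260 = $1,458,580
Base plus per-day: $142,600 + $1,458,580 = $1,601,180
Enhancement: 50% of $1,601,180 = $800,590
Enhanced fine: $1,601,180 + $800,590 = $2,401,770
Minimum $995,250: $2,401,770 meets the minimum, no increase.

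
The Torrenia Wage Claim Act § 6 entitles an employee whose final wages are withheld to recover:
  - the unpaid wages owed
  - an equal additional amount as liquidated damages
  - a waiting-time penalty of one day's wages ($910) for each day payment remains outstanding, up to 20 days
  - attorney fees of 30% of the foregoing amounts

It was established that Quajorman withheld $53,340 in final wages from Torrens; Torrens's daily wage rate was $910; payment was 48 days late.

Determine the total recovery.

Liquidated damages (equal amount): $53,340
Penalty days: min(48, 20) = 20
Waiting-time penalty: 20 × $910 = $18,200
Subtotal: $53,340 + $53,340 + $18,200 = $124,880
Attorney fees: 30% of $124,880 = $37,464
Total award: $124,880 + $37,464 = $162,344

$162,344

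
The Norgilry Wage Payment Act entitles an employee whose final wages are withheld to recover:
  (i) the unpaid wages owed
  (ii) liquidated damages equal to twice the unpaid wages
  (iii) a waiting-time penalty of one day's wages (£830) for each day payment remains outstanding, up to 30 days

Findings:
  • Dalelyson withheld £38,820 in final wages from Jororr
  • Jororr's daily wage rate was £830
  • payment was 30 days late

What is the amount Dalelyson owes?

Doubled: 2 × £38,820 = £77,640
Penalty days: min(30, 30) = 30
Waiting-time penalty: 30 × £830 = £24,900
Total award: £38,820 + £77,640 + £24,900 = £141,360

£141,360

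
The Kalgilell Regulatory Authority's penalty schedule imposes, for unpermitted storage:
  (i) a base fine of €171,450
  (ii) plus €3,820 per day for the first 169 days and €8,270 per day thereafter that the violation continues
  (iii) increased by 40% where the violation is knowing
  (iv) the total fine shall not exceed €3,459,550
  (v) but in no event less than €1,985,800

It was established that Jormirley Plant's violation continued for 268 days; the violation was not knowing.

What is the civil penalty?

First 169 days: 169 × €3,820 = €645,580
Remaining days: (268 − 169) × €8,270 = €818,730
Per-day component: €645,580 + €818,730 = €1,464,310
Base plus per-day: €171,450 + €1,464,310 = €1,635,760
The violation was not knowing: no 40% increase.
Cap at €3,459,550: €1,635,760 is within the cap, no reduction.
Minimum €1,985,800: €1,635,760 is below the minimum → €1,985,800

€1,985,800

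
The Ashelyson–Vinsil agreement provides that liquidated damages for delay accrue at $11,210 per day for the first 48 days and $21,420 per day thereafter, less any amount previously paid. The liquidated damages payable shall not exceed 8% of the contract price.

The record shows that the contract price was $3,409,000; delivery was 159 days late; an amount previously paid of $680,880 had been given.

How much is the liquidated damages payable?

First 48 days: 48 × $11,210 = $538,080
Remaining days: (159 − 48) × $21,420 = $2,377,620
Accrued per-day damages: $538,080 + $2,377,620 = $2,915,700
Less amount previously paid: $2,915,700 − $680,880 = $2,234,820
Cap: 8% of $3,409,000 = $272,720
Cap at $272,720: $2,234,820 exceeds the cap → $272,720

$272,720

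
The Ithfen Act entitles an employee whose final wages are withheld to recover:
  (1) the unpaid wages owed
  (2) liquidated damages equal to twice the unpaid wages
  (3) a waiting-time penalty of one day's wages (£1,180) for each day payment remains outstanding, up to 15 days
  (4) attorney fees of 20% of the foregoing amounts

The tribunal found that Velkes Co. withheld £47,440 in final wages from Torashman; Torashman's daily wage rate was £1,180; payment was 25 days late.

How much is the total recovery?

£192,024

Doubled: 2 × £47,440 = £94,880
Penalty days: min(25, 15) = 15
Waiting-time penalty: 15 × £1,180 = £17,700
Subtotal: £47,440 + £94,880 + £17,700 = £160,020
Attorney fees: 20% of £160,020 = £32,004
Total award: £160,020 + £32,004 = £192,024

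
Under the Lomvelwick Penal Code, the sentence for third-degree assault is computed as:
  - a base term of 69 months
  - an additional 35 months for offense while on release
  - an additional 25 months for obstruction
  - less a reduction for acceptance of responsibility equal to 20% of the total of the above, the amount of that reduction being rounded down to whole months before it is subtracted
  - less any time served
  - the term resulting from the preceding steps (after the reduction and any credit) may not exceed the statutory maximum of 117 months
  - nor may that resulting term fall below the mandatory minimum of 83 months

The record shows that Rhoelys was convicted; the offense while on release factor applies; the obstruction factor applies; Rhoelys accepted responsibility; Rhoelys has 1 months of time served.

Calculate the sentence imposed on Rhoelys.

Offense while on release enhancement: +35 months
Obstruction enhancement: +25 months
Adjusted term: 69 months + 35 months + 25 months = 129 months
Acceptance of responsibility reduction: 20% of 129 months = 25 months (rounded down)
After reduction: 129 − 25 = 104 months
Less time served: 104 months − 1 months = 103 months
Cap at 117 months: 103 months is within the cap, no reduction.
Minimum 83 months: 103 months meets the minimum, no increase.

103 months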